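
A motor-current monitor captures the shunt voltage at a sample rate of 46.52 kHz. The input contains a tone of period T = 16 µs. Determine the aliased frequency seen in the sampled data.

T = 16 µs → f = 1/T = 62.5 kHz.
62.5 kHz mod fs = 15.98 kHz.
15.98 kHz ≤ fs/2 = 23.26 kHz, appears at 15.98 kHz.

15.98 kHz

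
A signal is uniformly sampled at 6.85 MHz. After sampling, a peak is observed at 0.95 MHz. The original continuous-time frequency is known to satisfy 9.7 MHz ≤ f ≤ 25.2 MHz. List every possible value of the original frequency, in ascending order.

Frequencies that alias to 0.95 MHz are k·fs ± 0.95 MHz for integer k ≥ 0.
k=0: 0.95 MHz.
k=1: 5.9 MHz, 7.8 MHz.
k=2: 12.75 MHz, 14.65 MHz.
k=3: 19.6 MHz, 21.5 MHz.
k=4: 26.45 MHz, 28.35 MHz.
Within [9.7 MHz, 25.2 MHz]: 12.75 MHz, 14.65 MHz, 19.6 MHz, 21.5 MHz.

12.75 MHz, 14.65 MHz, 19.6 MHz, 21.5 MHz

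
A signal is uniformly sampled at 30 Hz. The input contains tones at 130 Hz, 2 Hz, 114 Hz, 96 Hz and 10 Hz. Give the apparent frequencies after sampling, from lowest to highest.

fs/2 = 15 Hz.
130 Hz mod fs = 10 Hz.
10 Hz ≤ fs/2 = 15 Hz, appears at 10 Hz.
2 Hz ≤ fs/2 = 15 Hz, passes unchanged.
114 Hz mod fs = 24 Hz.
24 Hz > fs/2 = 15 Hz, folds to fs − 24 Hz = 6 Hz.
96 Hz mod fs = 6 Hz.
6 Hz ≤ fs/2 = 15 Hz, appears at 6 Hz.
10 Hz ≤ fs/2 = 15 Hz, passes unchanged.
Distinct values: {2 Hz, 6 Hz, 10 Hz}.

2 Hz, 6 Hz, 10 Hz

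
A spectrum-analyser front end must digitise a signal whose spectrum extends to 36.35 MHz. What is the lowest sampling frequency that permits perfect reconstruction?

Nyquist rate = 2 × 36.35 MHz = 72.7 MHz.

72.7 MHz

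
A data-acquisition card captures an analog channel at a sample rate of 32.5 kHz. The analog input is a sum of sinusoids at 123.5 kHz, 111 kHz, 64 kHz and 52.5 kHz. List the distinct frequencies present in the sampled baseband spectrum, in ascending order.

1 kHz, 6.5 kHz, 12.5 kHz, 13.5 kHz

fs/2 = 16.25 kHz.
123.5 kHz mod fs = 26 kHz.
26 kHz > fs/2 = 16.25 kHz, folds to fs − 26 kHz = 6.5 kHz.
111 kHz mod fs = 13.5 kHz.
13.5 kHz ≤ fs/2 = 16.25 kHz, appears at 13.5 kHz.
64 kHz mod fs = 31.5 kHz.
31.5 kHz > fs/2 = 16.25 kHz, folds to fs − 31.5 kHz = 1 kHz.
52.5 kHz mod fs = 20 kHz.
20 kHz > fs/2 = 16.25 kHz, folds to fs − 20 kHz = 12.5 kHz.
Distinct values: {1 kHz, 6.5 kHz, 12.5 kHz, 13.5 kHz}.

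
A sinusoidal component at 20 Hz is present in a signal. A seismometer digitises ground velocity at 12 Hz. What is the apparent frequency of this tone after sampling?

20 Hz mod fs = 8 Hz.
8 Hz > fs/2 = 6 Hz, folds to fs − 8 Hz = 4 Hz.

4 Hz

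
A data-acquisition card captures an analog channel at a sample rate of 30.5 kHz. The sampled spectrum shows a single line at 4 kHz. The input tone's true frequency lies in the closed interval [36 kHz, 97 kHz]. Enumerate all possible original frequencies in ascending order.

57 kHz, 65 kHz, 87.5 kHz, 95.5 kHz

Frequencies that alias to 4 kHz are k·fs ± 4 kHz for integer k ≥ 0.
k=0: 4 kHz.
k=1: 26.5 kHz, 34.5 kHz.
k=2: 57 kHz, 65 kHz.
k=3: 87.5 kHz, 95.5 kHz.
k=4: 118 kHz, 126 kHz.
Within [36 kHz, 97 kHz]: 57 kHz, 65 kHz, 87.5 kHz, 95.5 kHz.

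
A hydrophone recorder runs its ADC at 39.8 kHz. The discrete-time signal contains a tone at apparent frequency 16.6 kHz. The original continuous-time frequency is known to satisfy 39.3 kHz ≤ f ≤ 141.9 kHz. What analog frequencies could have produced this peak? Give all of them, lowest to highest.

56.4 kHz, 63 kHz, 96.2 kHz, 102.8 kHz, 136 kHz

Frequencies that alias to 16.6 kHz are k·fs ± 16.6 kHz for integer k ≥ 0.
k=0: 16.6 kHz.
k=1: 23.2 kHz, 56.4 kHz.
k=2: 63 kHz, 96.2 kHz.
k=3: 102.8 kHz, 136 kHz.
k=4: 142.6 kHz, 175.8 kHz.
Within [39.3 kHz, 141.9 kHz]: 56.4 kHz, 63 kHz, 96.2 kHz, 102.8 kHz, 136 kHz.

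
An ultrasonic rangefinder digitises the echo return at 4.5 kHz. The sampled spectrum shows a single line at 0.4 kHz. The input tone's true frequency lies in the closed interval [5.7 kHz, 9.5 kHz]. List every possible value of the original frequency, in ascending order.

Frequencies that alias to 0.4 kHz are k·fs ± 0.4 kHz for integer k ≥ 0.
k=0: 0.4 kHz.
k=1: 4.1 kHz, 4.9 kHz.
k=2: 8.6 kHz, 9.4 kHz.
k=3: 13.1 kHz, 13.9 kHz.
Within [5.7 kHz, 9.5 kHz]: 8.6 kHz, 9.4 kHz.

8.6 kHz, 9.4 kHz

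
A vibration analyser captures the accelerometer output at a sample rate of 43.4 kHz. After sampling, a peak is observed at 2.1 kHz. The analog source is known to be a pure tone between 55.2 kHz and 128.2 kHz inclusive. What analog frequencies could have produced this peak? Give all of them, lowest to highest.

Frequencies that alias to 2.1 kHz are k·fs ± 2.1 kHz for integer k ≥ 0.
k=0: 2.1 kHz.
k=1: 41.3 kHz, 45.5 kHz.
k=2: 84.7 kHz, 88.9 kHz.
k=3: 128.1 kHz, 132.3 kHz.
k=4: 171.5 kHz, 175.7 kHz.
Within [55.2 kHz, 128.2 kHz]: 84.7 kHz, 88.9 kHz, 128.1 kHz.

84.7 kHz, 88.9 kHz, 128.1 kHz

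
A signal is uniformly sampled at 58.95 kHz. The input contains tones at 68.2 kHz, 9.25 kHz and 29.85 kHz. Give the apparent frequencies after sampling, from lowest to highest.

fs/2 = 29.475 kHz.
68.2 kHz mod fs = 9.25 kHz.
9.25 kHz ≤ fs/2 = 29.475 kHz, appears at 9.25 kHz.
9.25 kHz ≤ fs/2 = 29.475 kHz, passes unchanged.
29.85 kHz > fs/2 = 29.475 kHz, folds to fs − 29.85 kHz = 29.1 kHz.
Distinct values: {9.25 kHz, 29.1 kHz}.

9.25 kHz, 29.1 kHz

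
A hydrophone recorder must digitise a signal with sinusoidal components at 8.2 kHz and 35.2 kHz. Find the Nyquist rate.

Highest-frequency component: 35.2 kHz.
Nyquist rate = 2 × 35.2 kHz = 70.4 kHz.

70.4 kHz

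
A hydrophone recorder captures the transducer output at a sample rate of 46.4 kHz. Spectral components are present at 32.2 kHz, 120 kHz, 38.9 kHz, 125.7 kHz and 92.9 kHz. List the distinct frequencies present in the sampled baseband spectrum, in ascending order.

0.1 kHz, 7.5 kHz, 13.5 kHz, 14.2 kHz, 19.2 kHz

fs/2 = 23.2 kHz.
32.2 kHz > fs/2 = 23.2 kHz, folds to fs − 32.2 kHz = 14.2 kHz.
120 kHz mod fs = 27.2 kHz.
27.2 kHz > fs/2 = 23.2 kHz, folds to fs − 27.2 kHz = 19.2 kHz.
38.9 kHz > fs/2 = 23.2 kHz, folds to fs − 38.9 kHz = 7.5 kHz.
125.7 kHz mod fs = 32.9 kHz.
32.9 kHz > fs/2 = 23.2 kHz, folds to fs − 32.9 kHz = 13.5 kHz.
92.9 kHz mod fs = 0.1 kHz.
0.1 kHz ≤ fs/2 = 23.2 kHz, appears at 0.1 kHz.
Distinct values: {0.1 kHz, 7.5 kHz, 13.5 kHz, 14.2 kHz, 19.2 kHz}.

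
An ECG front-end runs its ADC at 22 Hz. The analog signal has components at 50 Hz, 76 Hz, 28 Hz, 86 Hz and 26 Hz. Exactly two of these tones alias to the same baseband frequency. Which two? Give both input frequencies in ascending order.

28 Hz, 50 Hz

fs/2 = 11 Hz.
50 Hz mod fs = 6 Hz.
6 Hz ≤ fs/2 = 11 Hz, appears at 6 Hz.
76 Hz mod fs = 10 Hz.
10 Hz ≤ fs/2 = 11 Hz, appears at 10 Hz.
28 Hz mod fs = 6 Hz.
6 Hz ≤ fs/2 = 11 Hz, appears at 6 Hz.
86 Hz mod fs = 20 Hz.
20 Hz > fs/2 = 11 Hz, folds to fs − 20 Hz = 2 Hz.
26 Hz mod fs = 4 Hz.
4 Hz ≤ fs/2 = 11 Hz, appears at 4 Hz.
28 Hz and 50 Hz both map to 6 Hz.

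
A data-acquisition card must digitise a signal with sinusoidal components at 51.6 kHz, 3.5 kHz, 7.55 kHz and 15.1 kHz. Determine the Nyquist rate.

Highest-frequency component: 51.6 kHz.
Nyquist rate = 2 × 51.6 kHz = 103.2 kHz.

103.2 kHz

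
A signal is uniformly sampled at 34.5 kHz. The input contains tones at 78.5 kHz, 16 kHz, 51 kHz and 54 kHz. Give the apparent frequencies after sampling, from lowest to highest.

9.5 kHz, 15 kHz, 16 kHz, 16.5 kHz

fs/2 = 17.25 kHz.
78.5 kHz mod fs = 9.5 kHz.
9.5 kHz ≤ fs/2 = 17.25 kHz, appears at 9.5 kHz.
16 kHz ≤ fs/2 = 17.25 kHz, passes unchanged.
51 kHz mod fs = 16.5 kHz.
16.5 kHz ≤ fs/2 = 17.25 kHz, appears at 16.5 kHz.
54 kHz mod fs = 19.5 kHz.
19.5 kHz > fs/2 = 17.25 kHz, folds to fs − 19.5 kHz = 15 kHz.
Distinct values: {9.5 kHz, 15 kHz, 16 kHz, 16.5 kHz}.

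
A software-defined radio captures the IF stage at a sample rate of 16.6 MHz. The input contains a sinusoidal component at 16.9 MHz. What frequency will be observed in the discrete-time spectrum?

0.3 MHz

16.9 MHz mod fs = 0.3 MHz.
0.3 MHz ≤ fs/2 = 8.3 MHz, appears at 0.3 MHz.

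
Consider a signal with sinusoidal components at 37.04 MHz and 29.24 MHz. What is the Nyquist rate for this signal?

Highest-frequency component: 37.04 MHz.
Nyquist rate = 2 × 37.04 MHz = 74.08 MHz.

74.08 MHz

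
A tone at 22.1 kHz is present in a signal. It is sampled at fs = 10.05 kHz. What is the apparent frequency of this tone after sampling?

2 kHz

22.1 kHz mod fs = 2 kHz.
2 kHz ≤ fs/2 = 5.025 kHz, appears at 2 kHz.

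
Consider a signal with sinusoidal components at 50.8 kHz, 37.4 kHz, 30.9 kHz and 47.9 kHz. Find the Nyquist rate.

Highest-frequency component: 50.8 kHz.
Nyquist rate = 2 × 50.8 kHz = 101.6 kHz.

101.6 kHz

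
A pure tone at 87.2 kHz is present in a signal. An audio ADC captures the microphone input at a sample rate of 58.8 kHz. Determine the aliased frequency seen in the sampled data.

87.2 kHz mod fs = 28.4 kHz.
28.4 kHz ≤ fs/2 = 29.4 kHz, appears at 28.4 kHz.

28.4 kHz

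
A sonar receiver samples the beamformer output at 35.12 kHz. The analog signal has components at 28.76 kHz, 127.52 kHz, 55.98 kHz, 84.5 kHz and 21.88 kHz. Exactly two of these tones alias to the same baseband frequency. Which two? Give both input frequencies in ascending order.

55.98 kHz, 84.5 kHz

fs/2 = 17.56 kHz.
28.76 kHz > fs/2 = 17.56 kHz, folds to fs − 28.76 kHz = 6.36 kHz.
127.52 kHz mod fs = 22.16 kHz.
22.16 kHz > fs/2 = 17.56 kHz, folds to fs − 22.16 kHz = 12.96 kHz.
55.98 kHz mod fs = 20.86 kHz.
20.86 kHz > fs/2 = 17.56 kHz, folds to fs − 20.86 kHz = 14.26 kHz.
84.5 kHz mod fs = 14.26 kHz.
14.26 kHz ≤ fs/2 = 17.56 kHz, appears at 14.26 kHz.
21.88 kHz > fs/2 = 17.56 kHz, folds to fs − 21.88 kHz = 13.24 kHz.
55.98 kHz and 84.5 kHz both map to 14.26 kHz.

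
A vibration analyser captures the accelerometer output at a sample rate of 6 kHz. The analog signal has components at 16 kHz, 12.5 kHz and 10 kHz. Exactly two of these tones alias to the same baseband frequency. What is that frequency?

2 kHz

fs/2 = 3 kHz.
16 kHz mod fs = 4 kHz.
4 kHz > fs/2 = 3 kHz, folds to fs − 4 kHz = 2 kHz.
12.5 kHz mod fs = 0.5 kHz.
0.5 kHz ≤ fs/2 = 3 kHz, appears at 0.5 kHz.
10 kHz mod fs = 4 kHz.
4 kHz > fs/2 = 3 kHz, folds to fs − 4 kHz = 2 kHz.
10 kHz and 16 kHz both map to 2 kHz.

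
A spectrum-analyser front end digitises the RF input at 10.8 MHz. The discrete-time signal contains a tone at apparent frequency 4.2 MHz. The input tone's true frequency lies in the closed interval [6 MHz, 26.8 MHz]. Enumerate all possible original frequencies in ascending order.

6.6 MHz, 15 MHz, 17.4 MHz, 25.8 MHz

Frequencies that alias to 4.2 MHz are k·fs ± 4.2 MHz for integer k ≥ 0.
k=0: 4.2 MHz.
k=1: 6.6 MHz, 15 MHz.
k=2: 17.4 MHz, 25.8 MHz.
k=3: 28.2 MHz, 36.6 MHz.
Within [6 MHz, 26.8 MHz]: 6.6 MHz, 15 MHz, 17.4 MHz, 25.8 MHz.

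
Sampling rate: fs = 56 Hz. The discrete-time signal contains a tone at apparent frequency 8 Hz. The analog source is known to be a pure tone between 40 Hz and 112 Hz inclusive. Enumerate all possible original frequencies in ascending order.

Frequencies that alias to 8 Hz are k·fs ± 8 Hz for integer k ≥ 0.
k=0: 8 Hz.
k=1: 48 Hz, 64 Hz.
k=2: 104 Hz, 120 Hz.
k=3: 160 Hz, 176 Hz.
Within [40 Hz, 112 Hz]: 48 Hz, 64 Hz, 104 Hz.

48 Hz, 64 Hz, 104 Hz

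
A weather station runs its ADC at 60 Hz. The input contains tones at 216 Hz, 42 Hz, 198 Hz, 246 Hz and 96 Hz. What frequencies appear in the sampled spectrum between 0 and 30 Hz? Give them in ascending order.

fs/2 = 30 Hz.
216 Hz mod fs = 36 Hz.
36 Hz > fs/2 = 30 Hz, folds to fs − 36 Hz = 24 Hz.
42 Hz > fs/2 = 30 Hz, folds to fs − 42 Hz = 18 Hz.
198 Hz mod fs = 18 Hz.
18 Hz ≤ fs/2 = 30 Hz, appears at 18 Hz.
246 Hz mod fs = 6 Hz.
6 Hz ≤ fs/2 = 30 Hz, appears at 6 Hz.
96 Hz mod fs = 36 Hz.
36 Hz > fs/2 = 30 Hz, folds to fs − 36 Hz = 24 Hz.
Distinct values: {6 Hz, 18 Hz, 24 Hz}.

6 Hz, 18 Hz, 24 Hz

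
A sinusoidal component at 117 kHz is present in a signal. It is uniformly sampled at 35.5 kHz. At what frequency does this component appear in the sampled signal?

117 kHz mod fs = 10.5 kHz.
10.5 kHz ≤ fs/2 = 17.75 kHz, appears at 10.5 kHz.

10.5 kHz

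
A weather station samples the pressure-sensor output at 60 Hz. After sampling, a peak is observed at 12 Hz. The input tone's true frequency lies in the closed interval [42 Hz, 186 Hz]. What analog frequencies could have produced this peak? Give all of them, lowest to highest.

48 Hz, 72 Hz, 108 Hz, 132 Hz, 168 Hz

Frequencies that alias to 12 Hz are k·fs ± 12 Hz for integer k ≥ 0.
k=0: 12 Hz.
k=1: 48 Hz, 72 Hz.
k=2: 108 Hz, 132 Hz.
k=3: 168 Hz, 192 Hz.
k=4: 228 Hz, 252 Hz.
Within [42 Hz, 186 Hz]: 48 Hz, 72 Hz, 108 Hz, 132 Hz, 168 Hz.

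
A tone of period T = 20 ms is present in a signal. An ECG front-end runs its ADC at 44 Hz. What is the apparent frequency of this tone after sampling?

T = 20 ms → f = 1/T = 50 Hz.
50 Hz mod fs = 6 Hz.
6 Hz ≤ fs/2 = 22 Hz, appears at 6 Hz.

6 Hz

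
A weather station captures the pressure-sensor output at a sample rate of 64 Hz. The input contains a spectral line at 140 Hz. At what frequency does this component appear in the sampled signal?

12 Hz

140 Hz mod fs = 12 Hz.
12 Hz ≤ fs/2 = 32 Hz, appears at 12 Hz.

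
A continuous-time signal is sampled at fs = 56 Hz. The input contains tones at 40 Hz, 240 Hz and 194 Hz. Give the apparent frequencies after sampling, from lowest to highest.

16 Hz, 26 Hz

fs/2 = 28 Hz.
40 Hz > fs/2 = 28 Hz, folds to fs − 40 Hz = 16 Hz.
240 Hz mod fs = 16 Hz.
16 Hz ≤ fs/2 = 28 Hz, appears at 16 Hz.
194 Hz mod fs = 26 Hz.
26 Hz ≤ fs/2 = 28 Hz, appears at 26 Hz.
Distinct values: {16 Hz, 26 Hz}.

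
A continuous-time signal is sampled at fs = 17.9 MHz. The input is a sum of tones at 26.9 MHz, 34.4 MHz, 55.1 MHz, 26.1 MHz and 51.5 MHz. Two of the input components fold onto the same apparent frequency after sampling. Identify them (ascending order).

34.4 MHz, 55.1 MHz

fs/2 = 8.95 MHz.
26.9 MHz mod fs = 9 MHz.
9 MHz > fs/2 = 8.95 MHz, folds to fs − 9 MHz = 8.9 MHz.
34.4 MHz mod fs = 16.5 MHz.
16.5 MHz > fs/2 = 8.95 MHz, folds to fs − 16.5 MHz = 1.4 MHz.
55.1 MHz mod fs = 1.4 MHz.
1.4 MHz ≤ fs/2 = 8.95 MHz, appears at 1.4 MHz.
26.1 MHz mod fs = 8.2 MHz.
8.2 MHz ≤ fs/2 = 8.95 MHz, appears at 8.2 MHz.
51.5 MHz mod fs = 15.7 MHz.
15.7 MHz > fs/2 = 8.95 MHz, folds to fs − 15.7 MHz = 2.2 MHz.
34.4 MHz and 55.1 MHz both map to 1.4 MHz.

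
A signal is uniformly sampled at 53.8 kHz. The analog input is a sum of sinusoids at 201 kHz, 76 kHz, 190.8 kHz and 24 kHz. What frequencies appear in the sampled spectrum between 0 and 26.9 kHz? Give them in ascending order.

14.2 kHz, 22.2 kHz, 24 kHz, 24.4 kHz

fs/2 = 26.9 kHz.
201 kHz mod fs = 39.6 kHz.
39.6 kHz > fs/2 = 26.9 kHz, folds to fs − 39.6 kHz = 14.2 kHz.
76 kHz mod fs = 22.2 kHz.
22.2 kHz ≤ fs/2 = 26.9 kHz, appears at 22.2 kHz.
190.8 kHz mod fs = 29.4 kHz.
29.4 kHz > fs/2 = 26.9 kHz, folds to fs − 29.4 kHz = 24.4 kHz.
24 kHz ≤ fs/2 = 26.9 kHz, passes unchanged.
Distinct values: {14.2 kHz, 22.2 kHz, 24 kHz, 24.4 kHz}.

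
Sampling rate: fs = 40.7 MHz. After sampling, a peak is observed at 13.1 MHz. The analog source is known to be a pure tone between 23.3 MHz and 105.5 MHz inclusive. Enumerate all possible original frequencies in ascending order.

27.6 MHz, 53.8 MHz, 68.3 MHz, 94.5 MHz

Frequencies that alias to 13.1 MHz are k·fs ± 13.1 MHz for integer k ≥ 0.
k=0: 13.1 MHz.
k=1: 27.6 MHz, 53.8 MHz.
k=2: 68.3 MHz, 94.5 MHz.
k=3: 109 MHz, 135.2 MHz.
Within [23.3 MHz, 105.5 MHz]: 27.6 MHz, 53.8 MHz, 68.3 MHz, 94.5 MHz.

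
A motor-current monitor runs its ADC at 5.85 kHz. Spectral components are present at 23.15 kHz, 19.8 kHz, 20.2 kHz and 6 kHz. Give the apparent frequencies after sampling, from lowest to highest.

fs/2 = 2.925 kHz.
23.15 kHz mod fs = 5.6 kHz.
5.6 kHz > fs/2 = 2.925 kHz, folds to fs − 5.6 kHz = 0.25 kHz.
19.8 kHz mod fs = 2.25 kHz.
2.25 kHz ≤ fs/2 = 2.925 kHz, appears at 2.25 kHz.
20.2 kHz mod fs = 2.65 kHz.
2.65 kHz ≤ fs/2 = 2.925 kHz, appears at 2.65 kHz.
6 kHz mod fs = 0.15 kHz.
0.15 kHz ≤ fs/2 = 2.925 kHz, appears at 0.15 kHz.
Distinct values: {0.15 kHz, 0.25 kHz, 2.25 kHz, 2.65 kHz}.

0.15 kHz, 0.25 kHz, 2.25 kHz, 2.65 kHz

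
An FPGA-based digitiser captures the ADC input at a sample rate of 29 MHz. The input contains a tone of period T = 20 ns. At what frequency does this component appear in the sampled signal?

8 MHz

T = 20 ns → f = 1/T = 50 MHz.
50 MHz mod fs = 21 MHz.
21 MHz > fs/2 = 14.5 MHz, folds to fs − 21 MHz = 8 MHz.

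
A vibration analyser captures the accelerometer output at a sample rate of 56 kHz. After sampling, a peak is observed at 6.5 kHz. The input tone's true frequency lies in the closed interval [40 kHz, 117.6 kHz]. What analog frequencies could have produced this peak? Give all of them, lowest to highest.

Frequencies that alias to 6.5 kHz are k·fs ± 6.5 kHz for integer k ≥ 0.
k=0: 6.5 kHz.
k=1: 49.5 kHz, 62.5 kHz.
k=2: 105.5 kHz, 118.5 kHz.
k=3: 161.5 kHz, 174.5 kHz.
Within [40 kHz, 117.6 kHz]: 49.5 kHz, 62.5 kHz, 105.5 kHz.

49.5 kHz, 62.5 kHz, 105.5 kHz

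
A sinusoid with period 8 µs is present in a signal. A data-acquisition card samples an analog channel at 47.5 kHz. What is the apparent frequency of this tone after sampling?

17.5 kHz

T = 8 µs → f = 1/T = 125 kHz.
125 kHz mod fs = 30 kHz.
30 kHz > fs/2 = 23.75 kHz, folds to fs − 30 kHz = 17.5 kHz.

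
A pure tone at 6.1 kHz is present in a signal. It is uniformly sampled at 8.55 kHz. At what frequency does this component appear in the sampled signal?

2.45 kHz

6.1 kHz > fs/2 = 4.275 kHz, folds to fs − 6.1 kHz = 2.45 kHz.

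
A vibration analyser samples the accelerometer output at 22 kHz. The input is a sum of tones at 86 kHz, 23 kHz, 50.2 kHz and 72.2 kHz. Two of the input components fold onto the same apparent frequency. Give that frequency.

6.2 kHz

fs/2 = 11 kHz.
86 kHz mod fs = 20 kHz.
20 kHz > fs/2 = 11 kHz, folds to fs − 20 kHz = 2 kHz.
23 kHz mod fs = 1 kHz.
1 kHz ≤ fs/2 = 11 kHz, appears at 1 kHz.
50.2 kHz mod fs = 6.2 kHz.
6.2 kHz ≤ fs/2 = 11 kHz, appears at 6.2 kHz.
72.2 kHz mod fs = 6.2 kHz.
6.2 kHz ≤ fs/2 = 11 kHz, appears at 6.2 kHz.
50.2 kHz and 72.2 kHz both map to 6.2 kHz.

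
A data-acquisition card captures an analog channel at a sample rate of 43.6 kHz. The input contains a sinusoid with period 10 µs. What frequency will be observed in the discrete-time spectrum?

T = 10 µs → f = 1/T = 100 kHz.
100 kHz mod fs = 12.8 kHz.
12.8 kHz ≤ fs/2 = 21.8 kHz, appears at 12.8 kHz.

12.8 kHz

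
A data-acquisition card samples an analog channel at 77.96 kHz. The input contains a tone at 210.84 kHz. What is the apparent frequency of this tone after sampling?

210.84 kHz mod fs = 54.92 kHz.
54.92 kHz > fs/2 = 38.98 kHz, folds to fs − 54.92 kHz = 23.04 kHz.

23.04 kHz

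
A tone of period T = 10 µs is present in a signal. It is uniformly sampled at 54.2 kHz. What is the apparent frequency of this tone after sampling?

8.4 kHz

T = 10 µs → f = 1/T = 100 kHz.
100 kHz mod fs = 45.8 kHz.
45.8 kHz > fs/2 = 27.1 kHz, folds to fs − 45.8 kHz = 8.4 kHz.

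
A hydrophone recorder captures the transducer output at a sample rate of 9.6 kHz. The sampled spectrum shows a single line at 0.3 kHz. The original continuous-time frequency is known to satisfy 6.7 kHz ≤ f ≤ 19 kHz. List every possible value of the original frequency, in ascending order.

Frequencies that alias to 0.3 kHz are k·fs ± 0.3 kHz for integer k ≥ 0.
k=0: 0.3 kHz.
k=1: 9.3 kHz, 9.9 kHz.
k=2: 18.9 kHz, 19.5 kHz.
k=3: 28.5 kHz, 29.1 kHz.
Within [6.7 kHz, 19 kHz]: 9.3 kHz, 9.9 kHz, 18.9 kHz.

9.3 kHz, 9.9 kHz, 18.9 kHz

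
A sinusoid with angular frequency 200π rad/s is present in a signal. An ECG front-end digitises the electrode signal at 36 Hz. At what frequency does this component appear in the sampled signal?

8 Hz

ω = 200π rad/s → f = ω/(2π) = 100 Hz.
100 Hz mod fs = 28 Hz.
28 Hz > fs/2 = 18 Hz, folds to fs − 28 Hz = 8 Hz.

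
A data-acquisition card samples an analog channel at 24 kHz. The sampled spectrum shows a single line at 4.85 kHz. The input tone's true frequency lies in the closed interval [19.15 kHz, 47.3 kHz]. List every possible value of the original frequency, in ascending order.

Frequencies that alias to 4.85 kHz are k·fs ± 4.85 kHz for integer k ≥ 0.
k=0: 4.85 kHz.
k=1: 19.15 kHz, 28.85 kHz.
k=2: 43.15 kHz, 52.85 kHz.
k=3: 67.15 kHz, 76.85 kHz.
Within [19.15 kHz, 47.3 kHz]: 19.15 kHz, 28.85 kHz, 43.15 kHz.

19.15 kHz, 28.85 kHz, 43.15 kHz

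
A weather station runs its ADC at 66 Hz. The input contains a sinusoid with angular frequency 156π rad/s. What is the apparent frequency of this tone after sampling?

ω = 156π rad/s → f = ω/(2π) = 78 Hz.
78 Hz mod fs = 12 Hz.
12 Hz ≤ fs/2 = 33 Hz, appears at 12 Hz.

12 Hz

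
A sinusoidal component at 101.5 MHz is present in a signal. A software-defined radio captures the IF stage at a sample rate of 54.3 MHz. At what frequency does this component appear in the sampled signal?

7.1 MHz

101.5 MHz mod fs = 47.2 MHz.
47.2 MHz > fs/2 = 27.15 MHz, folds to fs − 47.2 MHz = 7.1 MHz.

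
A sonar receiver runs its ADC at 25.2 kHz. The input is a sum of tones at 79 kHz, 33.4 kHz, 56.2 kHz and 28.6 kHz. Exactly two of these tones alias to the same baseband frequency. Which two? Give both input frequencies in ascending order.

fs/2 = 12.6 kHz.
79 kHz mod fs = 3.4 kHz.
3.4 kHz ≤ fs/2 = 12.6 kHz, appears at 3.4 kHz.
33.4 kHz mod fs = 8.2 kHz.
8.2 kHz ≤ fs/2 = 12.6 kHz, appears at 8.2 kHz.
56.2 kHz mod fs = 5.8 kHz.
5.8 kHz ≤ fs/2 = 12.6 kHz, appears at 5.8 kHz.
28.6 kHz mod fs = 3.4 kHz.
3.4 kHz ≤ fs/2 = 12.6 kHz, appears at 3.4 kHz.
28.6 kHz and 79 kHz both map to 3.4 kHz.

28.6 kHz, 79 kHz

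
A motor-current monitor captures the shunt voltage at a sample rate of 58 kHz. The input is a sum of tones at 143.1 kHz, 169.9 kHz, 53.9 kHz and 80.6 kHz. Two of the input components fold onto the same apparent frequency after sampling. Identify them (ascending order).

fs/2 = 29 kHz.
143.1 kHz mod fs = 27.1 kHz.
27.1 kHz ≤ fs/2 = 29 kHz, appears at 27.1 kHz.
169.9 kHz mod fs = 53.9 kHz.
53.9 kHz > fs/2 = 29 kHz, folds to fs − 53.9 kHz = 4.1 kHz.
53.9 kHz > fs/2 = 29 kHz, folds to fs − 53.9 kHz = 4.1 kHz.
80.6 kHz mod fs = 22.6 kHz.
22.6 kHz ≤ fs/2 = 29 kHz, appears at 22.6 kHz.
53.9 kHz and 169.9 kHz both map to 4.1 kHz.

53.9 kHz, 169.9 kHz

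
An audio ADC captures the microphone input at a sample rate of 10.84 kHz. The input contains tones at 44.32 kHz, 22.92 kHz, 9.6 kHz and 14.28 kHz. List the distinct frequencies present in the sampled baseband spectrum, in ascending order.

0.96 kHz, 1.24 kHz, 3.44 kHz

fs/2 = 5.42 kHz.
44.32 kHz mod fs = 0.96 kHz.
0.96 kHz ≤ fs/2 = 5.42 kHz, appears at 0.96 kHz.
22.92 kHz mod fs = 1.24 kHz.
1.24 kHz ≤ fs/2 = 5.42 kHz, appears at 1.24 kHz.
9.6 kHz > fs/2 = 5.42 kHz, folds to fs − 9.6 kHz = 1.24 kHz.
14.28 kHz mod fs = 3.44 kHz.
3.44 kHz ≤ fs/2 = 5.42 kHz, appears at 3.44 kHz.
Distinct values: {0.96 kHz, 1.24 kHz, 3.44 kHz}.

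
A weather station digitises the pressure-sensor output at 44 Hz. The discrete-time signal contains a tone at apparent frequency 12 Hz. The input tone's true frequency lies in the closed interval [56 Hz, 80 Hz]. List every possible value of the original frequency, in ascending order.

Frequencies that alias to 12 Hz are k·fs ± 12 Hz for integer k ≥ 0.
k=0: 12 Hz.
k=1: 32 Hz, 56 Hz.
k=2: 76 Hz, 100 Hz.
k=3: 120 Hz, 144 Hz.
Within [56 Hz, 80 Hz]: 56 Hz, 76 Hz.

56 Hz, 76 Hz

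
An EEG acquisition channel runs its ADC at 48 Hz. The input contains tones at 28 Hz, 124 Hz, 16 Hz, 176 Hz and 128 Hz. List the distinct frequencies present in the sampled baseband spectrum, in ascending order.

fs/2 = 24 Hz.
28 Hz > fs/2 = 24 Hz, folds to fs − 28 Hz = 20 Hz.
124 Hz mod fs = 28 Hz.
28 Hz > fs/2 = 24 Hz, folds to fs − 28 Hz = 20 Hz.
16 Hz ≤ fs/2 = 24 Hz, passes unchanged.
176 Hz mod fs = 32 Hz.
32 Hz > fs/2 = 24 Hz, folds to fs − 32 Hz = 16 Hz.
128 Hz mod fs = 32 Hz.
32 Hz > fs/2 = 24 Hz, folds to fs − 32 Hz = 16 Hz.
Distinct values: {16 Hz, 20 Hz}.

16 Hz, 20 Hz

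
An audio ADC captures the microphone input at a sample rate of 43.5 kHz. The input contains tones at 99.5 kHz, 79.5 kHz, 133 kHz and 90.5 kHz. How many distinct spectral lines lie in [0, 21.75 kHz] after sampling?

fs/2 = 21.75 kHz.
99.5 kHz mod fs = 12.5 kHz.
12.5 kHz ≤ fs/2 = 21.75 kHz, appears at 12.5 kHz.
79.5 kHz mod fs = 36 kHz.
36 kHz > fs/2 = 21.75 kHz, folds to fs − 36 kHz = 7.5 kHz.
133 kHz mod fs = 2.5 kHz.
2.5 kHz ≤ fs/2 = 21.75 kHz, appears at 2.5 kHz.
90.5 kHz mod fs = 3.5 kHz.
3.5 kHz ≤ fs/2 = 21.75 kHz, appears at 3.5 kHz.
Distinct values: {2.5 kHz, 3.5 kHz, 7.5 kHz, 12.5 kHz} → 4.

4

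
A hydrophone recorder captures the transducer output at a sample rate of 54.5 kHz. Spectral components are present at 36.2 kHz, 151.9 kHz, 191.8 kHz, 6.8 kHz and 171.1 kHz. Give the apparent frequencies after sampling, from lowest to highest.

6.8 kHz, 7.6 kHz, 11.6 kHz, 18.3 kHz, 26.2 kHz

fs/2 = 27.25 kHz.
36.2 kHz > fs/2 = 27.25 kHz, folds to fs − 36.2 kHz = 18.3 kHz.
151.9 kHz mod fs = 42.9 kHz.
42.9 kHz > fs/2 = 27.25 kHz, folds to fs − 42.9 kHz = 11.6 kHz.
191.8 kHz mod fs = 28.3 kHz.
28.3 kHz > fs/2 = 27.25 kHz, folds to fs − 28.3 kHz = 26.2 kHz.
6.8 kHz ≤ fs/2 = 27.25 kHz, passes unchanged.
171.1 kHz mod fs = 7.6 kHz.
7.6 kHz ≤ fs/2 = 27.25 kHz, appears at 7.6 kHz.
Distinct values: {6.8 kHz, 7.6 kHz, 11.6 kHz, 18.3 kHz, 26.2 kHz}.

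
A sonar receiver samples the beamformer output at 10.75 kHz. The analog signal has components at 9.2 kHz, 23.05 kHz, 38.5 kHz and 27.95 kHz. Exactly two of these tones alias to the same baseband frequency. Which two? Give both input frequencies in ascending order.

9.2 kHz, 23.05 kHz

fs/2 = 5.375 kHz.
9.2 kHz > fs/2 = 5.375 kHz, folds to fs − 9.2 kHz = 1.55 kHz.
23.05 kHz mod fs = 1.55 kHz.
1.55 kHz ≤ fs/2 = 5.375 kHz, appears at 1.55 kHz.
38.5 kHz mod fs = 6.25 kHz.
6.25 kHz > fs/2 = 5.375 kHz, folds to fs − 6.25 kHz = 4.5 kHz.
27.95 kHz mod fs = 6.45 kHz.
6.45 kHz > fs/2 = 5.375 kHz, folds to fs − 6.45 kHz = 4.3 kHz.
9.2 kHz and 23.05 kHz both map to 1.55 kHz.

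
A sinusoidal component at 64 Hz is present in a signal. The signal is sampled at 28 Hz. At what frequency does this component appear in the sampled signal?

8 Hz

64 Hz mod fs = 8 Hz.
8 Hz ≤ fs/2 = 14 Hz, appears at 8 Hz.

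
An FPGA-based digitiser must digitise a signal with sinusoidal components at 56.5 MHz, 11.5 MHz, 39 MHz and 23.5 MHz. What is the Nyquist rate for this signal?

Highest-frequency component: 56.5 MHz.
Nyquist rate = 2 × 56.5 MHz = 113 MHz.

113 MHz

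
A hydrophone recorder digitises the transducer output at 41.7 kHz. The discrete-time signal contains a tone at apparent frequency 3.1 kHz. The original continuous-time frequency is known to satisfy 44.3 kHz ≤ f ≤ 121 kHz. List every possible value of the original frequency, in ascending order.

Frequencies that alias to 3.1 kHz are k·fs ± 3.1 kHz for integer k ≥ 0.
k=0: 3.1 kHz.
k=1: 38.6 kHz, 44.8 kHz.
k=2: 80.3 kHz, 86.5 kHz.
k=3: 122 kHz, 128.2 kHz.
Within [44.3 kHz, 121 kHz]: 44.8 kHz, 80.3 kHz, 86.5 kHz.

44.8 kHz, 80.3 kHz, 86.5 kHz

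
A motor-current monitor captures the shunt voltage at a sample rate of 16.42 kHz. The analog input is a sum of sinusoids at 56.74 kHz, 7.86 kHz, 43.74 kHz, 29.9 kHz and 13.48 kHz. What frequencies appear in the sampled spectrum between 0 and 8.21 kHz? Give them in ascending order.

2.94 kHz, 5.52 kHz, 7.48 kHz, 7.86 kHz

fs/2 = 8.21 kHz.
56.74 kHz mod fs = 7.48 kHz.
7.48 kHz ≤ fs/2 = 8.21 kHz, appears at 7.48 kHz.
7.86 kHz ≤ fs/2 = 8.21 kHz, passes unchanged.
43.74 kHz mod fs = 10.9 kHz.
10.9 kHz > fs/2 = 8.21 kHz, folds to fs − 10.9 kHz = 5.52 kHz.
29.9 kHz mod fs = 13.48 kHz.
13.48 kHz > fs/2 = 8.21 kHz, folds to fs − 13.48 kHz = 2.94 kHz.
13.48 kHz > fs/2 = 8.21 kHz, folds to fs − 13.48 kHz = 2.94 kHz.
Distinct values: {2.94 kHz, 5.52 kHz, 7.48 kHz, 7.86 kHz}.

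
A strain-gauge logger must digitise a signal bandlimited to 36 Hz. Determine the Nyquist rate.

Nyquist rate = 2 × 36 Hz = 72 Hz.

72 Hz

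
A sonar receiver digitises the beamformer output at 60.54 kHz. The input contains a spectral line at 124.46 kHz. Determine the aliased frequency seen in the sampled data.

3.38 kHz

124.46 kHz mod fs = 3.38 kHz.
3.38 kHz ≤ fs/2 = 30.27 kHz, appears at 3.38 kHz.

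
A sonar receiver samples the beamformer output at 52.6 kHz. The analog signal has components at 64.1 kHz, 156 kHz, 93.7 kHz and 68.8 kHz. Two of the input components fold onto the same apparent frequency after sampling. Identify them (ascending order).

fs/2 = 26.3 kHz.
64.1 kHz mod fs = 11.5 kHz.
11.5 kHz ≤ fs/2 = 26.3 kHz, appears at 11.5 kHz.
156 kHz mod fs = 50.8 kHz.
50.8 kHz > fs/2 = 26.3 kHz, folds to fs − 50.8 kHz = 1.8 kHz.
93.7 kHz mod fs = 41.1 kHz.
41.1 kHz > fs/2 = 26.3 kHz, folds to fs − 41.1 kHz = 11.5 kHz.
68.8 kHz mod fs = 16.2 kHz.
16.2 kHz ≤ fs/2 = 26.3 kHz, appears at 16.2 kHz.
64.1 kHz and 93.7 kHz both map to 11.5 kHz.

64.1 kHz, 93.7 kHz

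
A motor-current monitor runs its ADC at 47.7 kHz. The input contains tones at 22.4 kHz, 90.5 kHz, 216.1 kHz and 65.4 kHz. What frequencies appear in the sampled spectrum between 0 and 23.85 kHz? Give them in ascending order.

fs/2 = 23.85 kHz.
22.4 kHz ≤ fs/2 = 23.85 kHz, passes unchanged.
90.5 kHz mod fs = 42.8 kHz.
42.8 kHz > fs/2 = 23.85 kHz, folds to fs − 42.8 kHz = 4.9 kHz.
216.1 kHz mod fs = 25.3 kHz.
25.3 kHz > fs/2 = 23.85 kHz, folds to fs − 25.3 kHz = 22.4 kHz.
65.4 kHz mod fs = 17.7 kHz.
17.7 kHz ≤ fs/2 = 23.85 kHz, appears at 17.7 kHz.
Distinct values: {4.9 kHz, 17.7 kHz, 22.4 kHz}.

4.9 kHz, 17.7 kHz, 22.4 kHz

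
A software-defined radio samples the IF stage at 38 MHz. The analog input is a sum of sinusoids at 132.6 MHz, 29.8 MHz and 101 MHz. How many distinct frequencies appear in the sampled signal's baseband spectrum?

fs/2 = 19 MHz.
132.6 MHz mod fs = 18.6 MHz.
18.6 MHz ≤ fs/2 = 19 MHz, appears at 18.6 MHz.
29.8 MHz > fs/2 = 19 MHz, folds to fs − 29.8 MHz = 8.2 MHz.
101 MHz mod fs = 25 MHz.
25 MHz > fs/2 = 19 MHz, folds to fs − 25 MHz = 13 MHz.
Distinct values: {8.2 MHz, 13 MHz, 18.6 MHz} → 3.

3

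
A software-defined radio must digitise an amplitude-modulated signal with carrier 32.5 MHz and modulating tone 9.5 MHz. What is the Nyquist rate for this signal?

AM sidebands sit at fc ± fm = 23 MHz and 42 MHz.
Highest-frequency component: 42 MHz.
Nyquist rate = 2 × 42 MHz = 84 MHz.

84 MHz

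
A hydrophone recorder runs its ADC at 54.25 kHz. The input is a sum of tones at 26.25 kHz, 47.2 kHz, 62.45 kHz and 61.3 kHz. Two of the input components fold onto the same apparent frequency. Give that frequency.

7.05 kHz

fs/2 = 27.125 kHz.
26.25 kHz ≤ fs/2 = 27.125 kHz, passes unchanged.
47.2 kHz > fs/2 = 27.125 kHz, folds to fs − 47.2 kHz = 7.05 kHz.
62.45 kHz mod fs = 8.2 kHz.
8.2 kHz ≤ fs/2 = 27.125 kHz, appears at 8.2 kHz.
61.3 kHz mod fs = 7.05 kHz.
7.05 kHz ≤ fs/2 = 27.125 kHz, appears at 7.05 kHz.
47.2 kHz and 61.3 kHz both map to 7.05 kHz.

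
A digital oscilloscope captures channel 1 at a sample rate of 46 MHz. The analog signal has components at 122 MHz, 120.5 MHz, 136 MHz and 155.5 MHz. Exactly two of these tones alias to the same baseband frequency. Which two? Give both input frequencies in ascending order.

fs/2 = 23 MHz.
122 MHz mod fs = 30 MHz.
30 MHz > fs/2 = 23 MHz, folds to fs − 30 MHz = 16 MHz.
120.5 MHz mod fs = 28.5 MHz.
28.5 MHz > fs/2 = 23 MHz, folds to fs − 28.5 MHz = 17.5 MHz.
136 MHz mod fs = 44 MHz.
44 MHz > fs/2 = 23 MHz, folds to fs − 44 MHz = 2 MHz.
155.5 MHz mod fs = 17.5 MHz.
17.5 MHz ≤ fs/2 = 23 MHz, appears at 17.5 MHz.
120.5 MHz and 155.5 MHz both map to 17.5 MHz.

120.5 MHz, 155.5 MHz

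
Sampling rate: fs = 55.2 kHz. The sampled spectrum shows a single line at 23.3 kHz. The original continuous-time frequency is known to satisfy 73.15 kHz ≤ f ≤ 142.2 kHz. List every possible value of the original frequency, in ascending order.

78.5 kHz, 87.1 kHz, 133.7 kHz

Frequencies that alias to 23.3 kHz are k·fs ± 23.3 kHz for integer k ≥ 0.
k=0: 23.3 kHz.
k=1: 31.9 kHz, 78.5 kHz.
k=2: 87.1 kHz, 133.7 kHz.
k=3: 142.3 kHz, 188.9 kHz.
Within [73.15 kHz, 142.2 kHz]: 78.5 kHz, 87.1 kHz, 133.7 kHz.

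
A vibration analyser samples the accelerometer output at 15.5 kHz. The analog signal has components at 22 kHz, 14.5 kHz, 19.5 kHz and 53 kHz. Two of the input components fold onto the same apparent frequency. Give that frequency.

fs/2 = 7.75 kHz.
22 kHz mod fs = 6.5 kHz.
6.5 kHz ≤ fs/2 = 7.75 kHz, appears at 6.5 kHz.
14.5 kHz > fs/2 = 7.75 kHz, folds to fs − 14.5 kHz = 1 kHz.
19.5 kHz mod fs = 4 kHz.
4 kHz ≤ fs/2 = 7.75 kHz, appears at 4 kHz.
53 kHz mod fs = 6.5 kHz.
6.5 kHz ≤ fs/2 = 7.75 kHz, appears at 6.5 kHz.
22 kHz and 53 kHz both map to 6.5 kHz.

6.5 kHz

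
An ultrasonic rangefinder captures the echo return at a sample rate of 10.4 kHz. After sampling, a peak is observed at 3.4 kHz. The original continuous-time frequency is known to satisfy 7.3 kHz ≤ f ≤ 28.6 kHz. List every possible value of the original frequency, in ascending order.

13.8 kHz, 17.4 kHz, 24.2 kHz, 27.8 kHz

Frequencies that alias to 3.4 kHz are k·fs ± 3.4 kHz for integer k ≥ 0.
k=0: 3.4 kHz.
k=1: 7 kHz, 13.8 kHz.
k=2: 17.4 kHz, 24.2 kHz.
k=3: 27.8 kHz, 34.6 kHz.
k=4: 38.2 kHz, 45 kHz.
Within [7.3 kHz, 28.6 kHz]: 13.8 kHz, 17.4 kHz, 24.2 kHz, 27.8 kHz.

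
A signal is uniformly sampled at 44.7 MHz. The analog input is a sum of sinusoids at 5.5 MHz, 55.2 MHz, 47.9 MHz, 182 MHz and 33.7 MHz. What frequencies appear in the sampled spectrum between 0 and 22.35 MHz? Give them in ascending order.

3.2 MHz, 5.5 MHz, 10.5 MHz, 11 MHz

fs/2 = 22.35 MHz.
5.5 MHz ≤ fs/2 = 22.35 MHz, passes unchanged.
55.2 MHz mod fs = 10.5 MHz.
10.5 MHz ≤ fs/2 = 22.35 MHz, appears at 10.5 MHz.
47.9 MHz mod fs = 3.2 MHz.
3.2 MHz ≤ fs/2 = 22.35 MHz, appears at 3.2 MHz.
182 MHz mod fs = 3.2 MHz.
3.2 MHz ≤ fs/2 = 22.35 MHz, appears at 3.2 MHz.
33.7 MHz > fs/2 = 22.35 MHz, folds to fs − 33.7 MHz = 11 MHz.
Distinct values: {3.2 MHz, 5.5 MHz, 10.5 MHz, 11 MHz}.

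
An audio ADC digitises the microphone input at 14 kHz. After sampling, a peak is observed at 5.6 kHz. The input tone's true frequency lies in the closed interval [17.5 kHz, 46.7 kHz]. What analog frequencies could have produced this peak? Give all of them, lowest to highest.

Frequencies that alias to 5.6 kHz are k·fs ± 5.6 kHz for integer k ≥ 0.
k=0: 5.6 kHz.
k=1: 8.4 kHz, 19.6 kHz.
k=2: 22.4 kHz, 33.6 kHz.
k=3: 36.4 kHz, 47.6 kHz.
k=4: 50.4 kHz, 61.6 kHz.
Within [17.5 kHz, 46.7 kHz]: 19.6 kHz, 22.4 kHz, 33.6 kHz, 36.4 kHz.

19.6 kHz, 22.4 kHz, 33.6 kHz, 36.4 kHz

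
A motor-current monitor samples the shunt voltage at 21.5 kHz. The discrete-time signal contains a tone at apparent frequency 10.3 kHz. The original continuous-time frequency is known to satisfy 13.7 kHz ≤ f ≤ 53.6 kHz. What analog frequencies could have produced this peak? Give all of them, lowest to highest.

31.8 kHz, 32.7 kHz, 53.3 kHz

Frequencies that alias to 10.3 kHz are k·fs ± 10.3 kHz for integer k ≥ 0.
k=0: 10.3 kHz.
k=1: 11.2 kHz, 31.8 kHz.
k=2: 32.7 kHz, 53.3 kHz.
k=3: 54.2 kHz, 74.8 kHz.
Within [13.7 kHz, 53.6 kHz]: 31.8 kHz, 32.7 kHz, 53.3 kHz.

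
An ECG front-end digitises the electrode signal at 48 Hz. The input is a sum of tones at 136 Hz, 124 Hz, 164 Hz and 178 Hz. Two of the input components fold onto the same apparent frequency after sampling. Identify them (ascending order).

124 Hz, 164 Hz

fs/2 = 24 Hz.
136 Hz mod fs = 40 Hz.
40 Hz > fs/2 = 24 Hz, folds to fs − 40 Hz = 8 Hz.
124 Hz mod fs = 28 Hz.
28 Hz > fs/2 = 24 Hz, folds to fs − 28 Hz = 20 Hz.
164 Hz mod fs = 20 Hz.
20 Hz ≤ fs/2 = 24 Hz, appears at 20 Hz.
178 Hz mod fs = 34 Hz.
34 Hz > fs/2 = 24 Hz, folds to fs − 34 Hz = 14 Hz.
124 Hz and 164 Hz both map to 20 Hz.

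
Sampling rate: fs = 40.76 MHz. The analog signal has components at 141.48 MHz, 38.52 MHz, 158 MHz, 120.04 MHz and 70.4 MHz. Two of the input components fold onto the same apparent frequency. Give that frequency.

fs/2 = 20.38 MHz.
141.48 MHz mod fs = 19.2 MHz.
19.2 MHz ≤ fs/2 = 20.38 MHz, appears at 19.2 MHz.
38.52 MHz > fs/2 = 20.38 MHz, folds to fs − 38.52 MHz = 2.24 MHz.
158 MHz mod fs = 35.72 MHz.
35.72 MHz > fs/2 = 20.38 MHz, folds to fs − 35.72 MHz = 5.04 MHz.
120.04 MHz mod fs = 38.52 MHz.
38.52 MHz > fs/2 = 20.38 MHz, folds to fs − 38.52 MHz = 2.24 MHz.
70.4 MHz mod fs = 29.64 MHz.
29.64 MHz > fs/2 = 20.38 MHz, folds to fs − 29.64 MHz = 11.12 MHz.
38.52 MHz and 120.04 MHz both map to 2.24 MHz.

2.24 MHz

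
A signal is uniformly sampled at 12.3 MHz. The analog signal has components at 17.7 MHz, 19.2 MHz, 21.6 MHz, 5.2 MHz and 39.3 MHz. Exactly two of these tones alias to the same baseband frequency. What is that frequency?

fs/2 = 6.15 MHz.
17.7 MHz mod fs = 5.4 MHz.
5.4 MHz ≤ fs/2 = 6.15 MHz, appears at 5.4 MHz.
19.2 MHz mod fs = 6.9 MHz.
6.9 MHz > fs/2 = 6.15 MHz, folds to fs − 6.9 MHz = 5.4 MHz.
21.6 MHz mod fs = 9.3 MHz.
9.3 MHz > fs/2 = 6.15 MHz, folds to fs − 9.3 MHz = 3 MHz.
5.2 MHz ≤ fs/2 = 6.15 MHz, passes unchanged.
39.3 MHz mod fs = 2.4 MHz.
2.4 MHz ≤ fs/2 = 6.15 MHz, appears at 2.4 MHz.
17.7 MHz and 19.2 MHz both map to 5.4 MHz.

5.4 MHz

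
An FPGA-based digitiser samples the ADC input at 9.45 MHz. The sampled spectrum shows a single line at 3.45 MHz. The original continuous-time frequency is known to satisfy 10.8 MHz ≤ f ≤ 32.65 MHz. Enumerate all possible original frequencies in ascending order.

12.9 MHz, 15.45 MHz, 22.35 MHz, 24.9 MHz, 31.8 MHz

Frequencies that alias to 3.45 MHz are k·fs ± 3.45 MHz for integer k ≥ 0.
k=0: 3.45 MHz.
k=1: 6 MHz, 12.9 MHz.
k=2: 15.45 MHz, 22.35 MHz.
k=3: 24.9 MHz, 31.8 MHz.
k=4: 34.35 MHz, 41.25 MHz.
Within [10.8 MHz, 32.65 MHz]: 12.9 MHz, 15.45 MHz, 22.35 MHz, 24.9 MHz, 31.8 MHz.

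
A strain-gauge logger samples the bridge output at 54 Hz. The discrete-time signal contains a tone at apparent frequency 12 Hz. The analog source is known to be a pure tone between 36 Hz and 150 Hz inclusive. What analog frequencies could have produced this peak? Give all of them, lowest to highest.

42 Hz, 66 Hz, 96 Hz, 120 Hz, 150 Hz

Frequencies that alias to 12 Hz are k·fs ± 12 Hz for integer k ≥ 0.
k=0: 12 Hz.
k=1: 42 Hz, 66 Hz.
k=2: 96 Hz, 120 Hz.
k=3: 150 Hz, 174 Hz.
k=4: 204 Hz, 228 Hz.
Within [36 Hz, 150 Hz]: 42 Hz, 66 Hz, 96 Hz, 120 Hz, 150 Hz.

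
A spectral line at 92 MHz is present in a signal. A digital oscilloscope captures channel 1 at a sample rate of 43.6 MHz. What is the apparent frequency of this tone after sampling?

4.8 MHz

92 MHz mod fs = 4.8 MHz.
4.8 MHz ≤ fs/2 = 21.8 MHz, appears at 4.8 MHz.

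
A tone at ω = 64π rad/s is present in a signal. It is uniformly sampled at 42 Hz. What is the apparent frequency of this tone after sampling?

ω = 64π rad/s → f = ω/(2π) = 32 Hz.
32 Hz > fs/2 = 21 Hz, folds to fs − 32 Hz = 10 Hz.

10 Hz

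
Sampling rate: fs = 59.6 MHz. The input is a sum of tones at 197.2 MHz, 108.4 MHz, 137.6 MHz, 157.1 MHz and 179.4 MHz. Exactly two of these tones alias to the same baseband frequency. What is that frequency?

fs/2 = 29.8 MHz.
197.2 MHz mod fs = 18.4 MHz.
18.4 MHz ≤ fs/2 = 29.8 MHz, appears at 18.4 MHz.
108.4 MHz mod fs = 48.8 MHz.
48.8 MHz > fs/2 = 29.8 MHz, folds to fs − 48.8 MHz = 10.8 MHz.
137.6 MHz mod fs = 18.4 MHz.
18.4 MHz ≤ fs/2 = 29.8 MHz, appears at 18.4 MHz.
157.1 MHz mod fs = 37.9 MHz.
37.9 MHz > fs/2 = 29.8 MHz, folds to fs − 37.9 MHz = 21.7 MHz.
179.4 MHz mod fs = 0.6 MHz.
0.6 MHz ≤ fs/2 = 29.8 MHz, appears at 0.6 MHz.
137.6 MHz and 197.2 MHz both map to 18.4 MHz.

18.4 MHz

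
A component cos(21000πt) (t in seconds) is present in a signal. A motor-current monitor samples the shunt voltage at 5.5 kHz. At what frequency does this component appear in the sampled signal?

0.5 kHz

ω = 21000π rad/s → f = ω/(2π) = 10500 Hz = 10.5 kHz.
10.5 kHz mod fs = 5 kHz.
5 kHz > fs/2 = 2.75 kHz, folds to fs − 5 kHz = 0.5 kHz.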